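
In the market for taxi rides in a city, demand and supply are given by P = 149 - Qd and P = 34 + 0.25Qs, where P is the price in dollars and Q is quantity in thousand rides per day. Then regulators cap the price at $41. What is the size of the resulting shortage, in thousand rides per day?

80

Rearranging demand gives Qd = 149 - P; rearranging supply gives Qs = 4P - 136. Setting quantity demanded equal to quantity supplied, 149 - P = 4P - 136, gives P* = 57 and Q* = 92.
Since 41 < 57, the ceiling is binding.
At P = 41: Qd = 149 - 41 = 108 and Qs = 4·41 - 136 = 28.
Shortage = Qd - Qs = 108 - 28 = 80.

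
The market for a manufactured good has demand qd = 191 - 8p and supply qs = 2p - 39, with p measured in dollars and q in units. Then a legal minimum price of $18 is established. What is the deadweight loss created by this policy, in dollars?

In a free market, 191 - 8p = 2p - 39 gives the equilibrium p* = 23, q* = 7.
Since 18 is below p* = 23, the floor does not bind and the free-market outcome prevails.
Since the control does not bind, no trades are prevented and deadweight loss is zero.

0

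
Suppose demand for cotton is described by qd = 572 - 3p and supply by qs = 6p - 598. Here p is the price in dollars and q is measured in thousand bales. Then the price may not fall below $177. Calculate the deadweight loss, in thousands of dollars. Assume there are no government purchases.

4970.25

Setting quantity demanded equal to quantity supplied, 572 - 3p = 6p - 598, gives p* = 130 and q* = 182.
Since 177 > 130, the floor is binding.
At p = 177: qd = 572 - 3·177 = 41 and qs = 6·177 - 598 = 464.
Quantity traded falls to 41. At q = 41 the demand price is (572 - 41)/3 = 177 and the supply price is (598 + 41)/6 = 106.5.
Deadweight loss = ½ · (177 - 106.5) · (182 - 41) = ½ · 70.5 · 141 = 4970.25.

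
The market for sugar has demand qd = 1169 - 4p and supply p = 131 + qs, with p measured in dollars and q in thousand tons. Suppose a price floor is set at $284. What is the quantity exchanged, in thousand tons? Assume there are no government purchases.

33

Rearranging supply gives qs = p - 131. Setting quantity demanded equal to quantity supplied, 1169 - 4p = p - 131, gives p* = 260 and q* = 129.
The floor of 284 is above the equilibrium price 260, so it binds.
At p = 284: qd = 1169 - 4·284 = 33 and qs = 284 - 131 = 153.
The quantity actually transacted is the short side, demand: 33.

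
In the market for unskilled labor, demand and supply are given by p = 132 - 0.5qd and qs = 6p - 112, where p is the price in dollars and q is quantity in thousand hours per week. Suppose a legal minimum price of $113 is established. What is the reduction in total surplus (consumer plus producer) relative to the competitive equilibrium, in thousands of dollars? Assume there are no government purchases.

Rearranging demand gives qd = 264 - 2p. Without the control the market clears where 264 - 2p = 6p - 112, i.e. p* = 47 and q* = 170.
Because the floor (113) lies above the market-clearing price, it is binding.
At p = 113: qd = 264 - 2·113 = 38 and qs = 6·113 - 112 = 566.
Quantity traded falls to 38. At q = 38 the demand price is (264 - 38)/2 = 113 and the supply price is (112 + 38)/6 = 25.
Deadweight loss = ½ · (113 - 25) · (170 - 38) = ½ · 88 · 132 = 5808.

5808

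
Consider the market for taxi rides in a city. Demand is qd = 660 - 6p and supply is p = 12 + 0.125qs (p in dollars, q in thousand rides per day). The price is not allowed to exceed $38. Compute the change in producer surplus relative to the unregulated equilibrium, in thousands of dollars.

-4352

Rearranging supply gives qs = 8p - 96. In a free market, 660 - 6p = 8p - 96 gives the equilibrium p* = 54, q* = 336.
Since 38 < 54, the ceiling is binding.
At p = 38: qd = 660 - 6·38 = 432 and qs = 8·38 - 96 = 208.
Producer surplus without the control is ½ · (54 - 12) · 336 = 7056.
With the ceiling, producers sell 208 units at 38, so PS = ½ · (38 - 12) · 208 = 2704.
Change in producer surplus = 2704 - 7056 = -4352.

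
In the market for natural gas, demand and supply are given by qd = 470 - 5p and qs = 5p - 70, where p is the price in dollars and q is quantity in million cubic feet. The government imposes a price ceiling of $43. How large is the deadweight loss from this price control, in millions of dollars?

In a free market, 470 - 5p = 5p - 70 gives the equilibrium p* = 54, q* = 200.
Because the ceiling (43) lies below the market-clearing price, it is binding.
At p = 43: qd = 470 - 5·43 = 255 and qs = 5·43 - 70 = 145.
Quantity traded falls to 145. At q = 145 the demand price is (470 - 145)/5 = 65 and the supply price is (70 + 145)/5 = 43.
Deadweight loss = ½ · (65 - 43) · (200 - 145) = ½ · 22 · 55 = 605.

605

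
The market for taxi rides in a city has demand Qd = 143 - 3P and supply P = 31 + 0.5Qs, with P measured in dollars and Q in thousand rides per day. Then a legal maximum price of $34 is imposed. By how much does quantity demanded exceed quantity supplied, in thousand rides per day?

Rearranging supply gives Qs = 2P - 62. Without the control the market clears where 143 - 3P = 2P - 62, i.e. P* = 41 and Q* = 20.
Since 34 < 41, the ceiling is binding.
At P = 34: Qd = 143 - 3·34 = 41 and Qs = 2·34 - 62 = 6.
Shortage = Qd - Qs = 41 - 6 = 35.

35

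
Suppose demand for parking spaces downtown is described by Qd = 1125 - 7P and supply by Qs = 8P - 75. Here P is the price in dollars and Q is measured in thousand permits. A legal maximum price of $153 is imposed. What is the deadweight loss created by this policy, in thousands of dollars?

0

Without the control the market clears where 1125 - 7P = 8P - 75, i.e. P* = 80 and Q* = 565.
The ceiling of 153 is above the equilibrium price 80, so it is not binding; the market clears at P* = 80, Q* = 565.
Since the control does not bind, no trades are prevented and deadweight loss is zero.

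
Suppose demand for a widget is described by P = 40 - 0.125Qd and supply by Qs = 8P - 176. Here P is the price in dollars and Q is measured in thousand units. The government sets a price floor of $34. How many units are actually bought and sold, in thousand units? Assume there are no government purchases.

Rearranging demand gives Qd = 320 - 8P. In a free market, 320 - 8P = 8P - 176 gives the equilibrium P* = 31, Q* = 72.
Since 34 > 31, the floor is binding.
At P = 34: Qd = 320 - 8·34 = 48 and Qs = 8·34 - 176 = 96.
The quantity actually transacted is the short side, demand: 48.

48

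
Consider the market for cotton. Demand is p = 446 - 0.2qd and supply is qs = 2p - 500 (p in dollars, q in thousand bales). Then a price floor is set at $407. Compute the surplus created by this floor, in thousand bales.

Rearranging demand gives qd = 2230 - 5p. Equilibrium: 2230 - 5p = 2p - 500, so 2730 = 7p and p* = 390, q* = 280.
Because the floor (407) lies above the market-clearing price, it is binding.
At p = 407: qd = 2230 - 5·407 = 195 and qs = 2·407 - 500 = 314.
Surplus = qs - qd = 314 - 195 = 119.

119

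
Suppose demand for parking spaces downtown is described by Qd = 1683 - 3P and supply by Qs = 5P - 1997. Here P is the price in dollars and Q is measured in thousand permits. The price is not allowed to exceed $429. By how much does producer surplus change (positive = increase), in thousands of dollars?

Setting quantity demanded equal to quantity supplied, 1683 - 3P = 5P - 1997, gives P* = 460 and Q* = 303.
Since 429 < 460, the ceiling is binding.
At P = 429: Qd = 1683 - 3·429 = 396 and Qs = 5·429 - 1997 = 148.
Producer surplus without the control is ½ · (460 - 399.4) · 303 = 9180.9.
With the ceiling, producers sell 148 units at 429, so PS = ½ · (429 - 399.4) · 148 = 2190.4.
Change in producer surplus = 2190.4 - 9180.9 = -6990.5.

-6990.5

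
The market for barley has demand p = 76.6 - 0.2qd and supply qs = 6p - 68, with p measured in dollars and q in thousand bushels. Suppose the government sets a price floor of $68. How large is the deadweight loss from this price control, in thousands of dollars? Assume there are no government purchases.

3341.25

Rearranging demand gives qd = 383 - 5p. In a free market, 383 - 5p = 6p - 68 gives the equilibrium p* = 41, q* = 178.
Since 68 > 41, the floor is binding.
At p = 68: qd = 383 - 5·68 = 43 and qs = 6·68 - 68 = 340.
Quantity traded falls to 43. At q = 43 the demand price is (383 - 43)/5 = 68 and the supply price is (68 + 43)/6 = 18.5.
Deadweight loss = ½ · (68 - 18.5) · (178 - 43) = ½ · 49.5 · 135 = 3341.25.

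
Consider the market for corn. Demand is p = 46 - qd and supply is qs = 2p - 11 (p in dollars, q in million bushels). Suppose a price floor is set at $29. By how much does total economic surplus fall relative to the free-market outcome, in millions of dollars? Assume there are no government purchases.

75

Rearranging demand gives qd = 46 - p. Equilibrium: 46 - p = 2p - 11, so 57 = 3p and p* = 19, q* = 27.
The floor of 29 is above the equilibrium price 19, so it binds.
At p = 29: qd = 46 - 29 = 17 and qs = 2·29 - 11 = 47.
Quantity traded falls to 17. At q = 17 the demand price is 46 - 17 = 29 and the supply price is (11 + 17)/2 = 14.
Deadweight loss = ½ · (29 - 14) · (27 - 17) = ½ · 15 · 10 = 75.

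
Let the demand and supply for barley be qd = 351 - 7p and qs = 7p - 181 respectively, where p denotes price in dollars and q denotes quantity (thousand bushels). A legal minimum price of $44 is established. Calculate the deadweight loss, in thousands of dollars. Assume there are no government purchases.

Equilibrium: 351 - 7p = 7p - 181, so 532 = 14p and p* = 38, q* = 85.
Since 44 > 38, the floor is binding.
At p = 44: qd = 351 - 7·44 = 43 and qs = 7·44 - 181 = 127.
Quantity traded falls to 43. At q = 43 the demand price is (351 - 43)/7 = 44 and the supply price is (181 + 43)/7 = 32.
Deadweight loss = ½ · (44 - 32) · (85 - 43) = ½ · 12 · 42 = 252.

252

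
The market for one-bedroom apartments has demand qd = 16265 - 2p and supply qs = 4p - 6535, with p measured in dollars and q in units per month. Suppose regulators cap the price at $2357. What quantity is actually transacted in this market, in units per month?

2893

Equilibrium: 16265 - 2p = 4p - 6535, so 22800 = 6p and p* = 3800, q* = 8665.
The ceiling of 2357 is below the equilibrium price 3800, so it binds.
At p = 2357: qd = 16265 - 2·2357 = 11551 and qs = 4·2357 - 6535 = 2893.
The quantity actually transacted is the short side, supply: 2893.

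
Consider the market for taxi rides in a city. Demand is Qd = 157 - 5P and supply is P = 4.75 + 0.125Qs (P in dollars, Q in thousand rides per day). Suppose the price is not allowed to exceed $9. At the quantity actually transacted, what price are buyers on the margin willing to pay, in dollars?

Rearranging supply gives Qs = 8P - 38. Equilibrium: 157 - 5P = 8P - 38, so 195 = 13P and P* = 15, Q* = 82.
Because the ceiling (9) lies below the market-clearing price, it is binding.
At P = 9: Qd = 157 - 5·9 = 112 and Qs = 8·9 - 38 = 34.
Only 34 units reach the market. On the demand curve, the marginal buyer's willingness to pay at Q = 34 is (157 - 34)/5 = 24.6.

24.6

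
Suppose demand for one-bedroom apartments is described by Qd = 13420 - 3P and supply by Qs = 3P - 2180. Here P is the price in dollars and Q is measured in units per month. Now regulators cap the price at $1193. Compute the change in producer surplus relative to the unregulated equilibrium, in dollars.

Setting quantity demanded equal to quantity supplied, 13420 - 3P = 3P - 2180, gives P* = 2600 and Q* = 5620.
The ceiling of 1193 is below the equilibrium price 2600, so it binds.
At P = 1193: Qd = 13420 - 3·1193 = 9841 and Qs = 3·1193 - 2180 = 1399.
Producer surplus without the control is ½ · (2600 - 2180/3) · 5620 = 15792200/3.
With the ceiling, producers sell 1399 units at 1193, so PS = ½ · (1193 - 2180/3) · 1399 = 1957201/6.
Change in producer surplus = 1957201/6 - 15792200/3 = -4937866.5.

-4937866.5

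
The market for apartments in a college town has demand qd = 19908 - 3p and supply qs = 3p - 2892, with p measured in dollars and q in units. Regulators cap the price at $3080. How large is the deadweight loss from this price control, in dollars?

Equilibrium: 19908 - 3p = 3p - 2892, so 22800 = 6p and p* = 3800, q* = 8508.
Because the ceiling (3080) lies below the market-clearing price, it is binding.
At p = 3080: qd = 19908 - 3·3080 = 10668 and qs = 3·3080 - 2892 = 6348.
Quantity traded falls to 6348. At q = 6348 the demand price is (19908 - 6348)/3 = 4520 and the supply price is (2892 + 6348)/3 = 3080.
Deadweight loss = ½ · (4520 - 3080) · (8508 - 6348) = ½ · 1440 · 2160 = 1555200.

1555200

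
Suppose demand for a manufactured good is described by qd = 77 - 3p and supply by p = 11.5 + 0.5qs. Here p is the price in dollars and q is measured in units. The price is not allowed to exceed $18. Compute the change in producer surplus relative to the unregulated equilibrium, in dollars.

-30

Rearranging supply gives qs = 2p - 23. Setting quantity demanded equal to quantity supplied, 77 - 3p = 2p - 23, gives p* = 20 and q* = 17.
The ceiling of 18 is below the equilibrium price 20, so it binds.
At p = 18: qd = 77 - 3·18 = 23 and qs = 2·18 - 23 = 13.
Producer surplus without the control is ½ · (20 - 11.5) · 17 = 72.25.
With the ceiling, producers sell 13 units at 18, so PS = ½ · (18 - 11.5) · 13 = 42.25.
Change in producer surplus = 42.25 - 72.25 = -30.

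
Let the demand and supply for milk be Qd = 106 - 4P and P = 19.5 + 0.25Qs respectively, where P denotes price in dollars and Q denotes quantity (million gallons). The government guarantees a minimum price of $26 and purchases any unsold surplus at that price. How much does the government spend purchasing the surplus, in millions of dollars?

624

Rearranging supply gives Qs = 4P - 78. Setting quantity demanded equal to quantity supplied, 106 - 4P = 4P - 78, gives P* = 23 and Q* = 14.
Since 26 > 23, the floor is binding.
At P = 26: Qd = 106 - 4·26 = 2 and Qs = 4·26 - 78 = 26.
Surplus = Qs - Qd = 24.
Government expenditure = surplus × support price = 24 × 26 = 624.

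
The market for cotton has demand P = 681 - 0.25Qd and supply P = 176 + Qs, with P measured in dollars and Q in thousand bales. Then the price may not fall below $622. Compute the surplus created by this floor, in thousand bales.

210

Rearranging demand gives Qd = 2724 - 4P; rearranging supply gives Qs = P - 176. In a free market, 2724 - 4P = P - 176 gives the equilibrium P* = 580, Q* = 404.
The floor of 622 is above the equilibrium price 580, so it binds.
At P = 622: Qd = 2724 - 4·622 = 236 and Qs = 622 - 176 = 446.
Surplus = Qs - Qd = 446 - 236 = 210.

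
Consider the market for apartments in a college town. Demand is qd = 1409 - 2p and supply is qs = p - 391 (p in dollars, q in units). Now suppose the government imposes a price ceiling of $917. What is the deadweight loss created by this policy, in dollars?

In a free market, 1409 - 2p = p - 391 gives the equilibrium p* = 600, q* = 209.
Since 917 is above p* = 600, the ceiling does not bind and the free-market outcome prevails.
Since the control does not bind, no trades are prevented and deadweight loss is zero.

0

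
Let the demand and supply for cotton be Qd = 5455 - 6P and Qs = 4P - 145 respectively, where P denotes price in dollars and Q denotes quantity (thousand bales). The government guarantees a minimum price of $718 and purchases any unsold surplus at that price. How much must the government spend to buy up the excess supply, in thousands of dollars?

1134440

Without the control the market clears where 5455 - 6P = 4P - 145, i.e. P* = 560 and Q* = 2095.
Since 718 > 560, the floor is binding.
At P = 718: Qd = 5455 - 6·718 = 1147 and Qs = 4·718 - 145 = 2727.
Surplus = Qs - Qd = 1580.
Government expenditure = surplus × support price = 1580 × 718 = 1134440.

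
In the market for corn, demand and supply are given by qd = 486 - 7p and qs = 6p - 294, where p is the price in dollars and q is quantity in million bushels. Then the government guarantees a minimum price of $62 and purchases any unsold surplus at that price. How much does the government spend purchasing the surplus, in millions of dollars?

1612

Without the control the market clears where 486 - 7p = 6p - 294, i.e. p* = 60 and q* = 66.
The floor of 62 is above the equilibrium price 60, so it binds.
At p = 62: qd = 486 - 7·62 = 52 and qs = 6·62 - 294 = 78.
Surplus = qs - qd = 26.
Government expenditure = surplus × support price = 26 × 62 = 1612.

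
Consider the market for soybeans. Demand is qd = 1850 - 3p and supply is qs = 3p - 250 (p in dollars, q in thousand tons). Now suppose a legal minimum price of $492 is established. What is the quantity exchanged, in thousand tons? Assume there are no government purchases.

Without the control the market clears where 1850 - 3p = 3p - 250, i.e. p* = 350 and q* = 800.
Because the floor (492) lies above the market-clearing price, it is binding.
At p = 492: qd = 1850 - 3·492 = 374 and qs = 3·492 - 250 = 1226.
The quantity actually transacted is the short side, demand: 374.

374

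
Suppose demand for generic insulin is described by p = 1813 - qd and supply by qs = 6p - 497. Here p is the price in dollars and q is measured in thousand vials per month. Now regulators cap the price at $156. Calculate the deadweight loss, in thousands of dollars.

Rearranging demand gives qd = 1813 - p. In a free market, 1813 - p = 6p - 497 gives the equilibrium p* = 330, q* = 1483.
The ceiling of 156 is below the equilibrium price 330, so it binds.
At p = 156: qd = 1813 - 156 = 1657 and qs = 6·156 - 497 = 439.
Quantity traded falls to 439. At q = 439 the demand price is 1813 - 439 = 1374 and the supply price is (497 + 439)/6 = 156.
Deadweight loss = ½ · (1374 - 156) · (1483 - 439) = ½ · 1218 · 1044 = 635796.

635796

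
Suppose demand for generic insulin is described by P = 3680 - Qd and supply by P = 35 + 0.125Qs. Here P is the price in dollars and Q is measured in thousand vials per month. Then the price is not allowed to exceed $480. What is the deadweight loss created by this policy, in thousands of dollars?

Rearranging demand gives Qd = 3680 - P; rearranging supply gives Qs = 8P - 280. Equilibrium: 3680 - P = 8P - 280, so 3960 = 9P and P* = 440, Q* = 3240.
The ceiling of 480 is above the equilibrium price 440, so it is not binding; the market clears at P* = 440, Q* = 3240.
Since the control does not bind, no trades are prevented and deadweight loss is zero.

0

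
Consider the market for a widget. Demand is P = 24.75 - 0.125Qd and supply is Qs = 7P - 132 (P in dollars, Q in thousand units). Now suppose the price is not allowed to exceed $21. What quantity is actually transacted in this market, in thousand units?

Rearranging demand gives Qd = 198 - 8P. Without the control the market clears where 198 - 8P = 7P - 132, i.e. P* = 22 and Q* = 22.
The ceiling of 21 is below the equilibrium price 22, so it binds.
At P = 21: Qd = 198 - 8·21 = 30 and Qs = 7·21 - 132 = 15.
The quantity actually transacted is the short side, supply: 15.

15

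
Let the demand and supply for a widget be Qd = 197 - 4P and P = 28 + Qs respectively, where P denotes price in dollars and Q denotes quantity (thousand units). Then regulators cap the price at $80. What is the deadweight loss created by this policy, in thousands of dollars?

0

Rearranging supply gives Qs = P - 28. In a free market, 197 - 4P = P - 28 gives the equilibrium P* = 45, Q* = 17.
The ceiling of 80 is above the equilibrium price 45, so it is not binding; the market clears at P* = 45, Q* = 17.
Since the control does not bind, no trades are prevented and deadweight loss is zero.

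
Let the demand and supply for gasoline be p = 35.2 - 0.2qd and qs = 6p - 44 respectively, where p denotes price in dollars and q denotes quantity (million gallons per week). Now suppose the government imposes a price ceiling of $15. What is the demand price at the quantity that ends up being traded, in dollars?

Rearranging demand gives qd = 176 - 5p. Equilibrium: 176 - 5p = 6p - 44, so 220 = 11p and p* = 20, q* = 76.
Because the ceiling (15) lies below the market-clearing price, it is binding.
At p = 15: qd = 176 - 5·15 = 101 and qs = 6·15 - 44 = 46.
Only 46 units reach the market. On the demand curve, the marginal buyer's willingness to pay at q = 46 is (176 - 46)/5 = 26.

26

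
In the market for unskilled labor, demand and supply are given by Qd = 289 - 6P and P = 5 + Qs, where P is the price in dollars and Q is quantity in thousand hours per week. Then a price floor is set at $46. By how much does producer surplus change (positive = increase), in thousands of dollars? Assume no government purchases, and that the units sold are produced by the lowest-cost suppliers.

Rearranging supply gives Qs = P - 5. Equilibrium: 289 - 6P = P - 5, so 294 = 7P and P* = 42, Q* = 37.
The floor of 46 is above the equilibrium price 42, so it binds.
At P = 46: Qd = 289 - 6·46 = 13 and Qs = 46 - 5 = 41.
Producer surplus without the control is ½ · (42 - 5) · 37 = 684.5.
With the floor, 13 units are sold at 46. The supply price at Q = 13 is 18, so PS = ½ · [(46 - 5) + (46 - 18)] · 13 = 448.5.
Change in producer surplus = 448.5 - 684.5 = -236.

-236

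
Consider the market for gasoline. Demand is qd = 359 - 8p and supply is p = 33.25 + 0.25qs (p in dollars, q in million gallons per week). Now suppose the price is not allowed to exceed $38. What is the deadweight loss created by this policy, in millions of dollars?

27

Rearranging supply gives qs = 4p - 133. Equilibrium: 359 - 8p = 4p - 133, so 492 = 12p and p* = 41, q* = 31.
Since 38 < 41, the ceiling is binding.
At p = 38: qd = 359 - 8·38 = 55 and qs = 4·38 - 133 = 19.
Quantity traded falls to 19. At q = 19 the demand price is (359 - 19)/8 = 42.5 and the supply price is (133 + 19)/4 = 38.
Deadweight loss = ½ · (42.5 - 38) · (31 - 19) = ½ · 4.5 · 12 = 27.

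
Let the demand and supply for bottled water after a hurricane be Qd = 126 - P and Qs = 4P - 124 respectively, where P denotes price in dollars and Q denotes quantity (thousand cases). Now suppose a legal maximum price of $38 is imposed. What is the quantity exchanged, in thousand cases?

Equilibrium: 126 - P = 4P - 124, so 250 = 5P and P* = 50, Q* = 76.
The ceiling of 38 is below the equilibrium price 50, so it binds.
At P = 38: Qd = 126 - 38 = 88 and Qs = 4·38 - 124 = 28.
The quantity actually transacted is the short side, supply: 28.

28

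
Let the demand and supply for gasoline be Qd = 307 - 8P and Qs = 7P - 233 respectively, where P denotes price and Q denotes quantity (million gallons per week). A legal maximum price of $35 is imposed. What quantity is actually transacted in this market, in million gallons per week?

In a free market, 307 - 8P = 7P - 233 gives the equilibrium P* = 36, Q* = 19.
Because the ceiling (35) lies below the market-clearing price, it is binding.
At P = 35: Qd = 307 - 8·35 = 27 and Qs = 7·35 - 233 = 12.
The quantity actually transacted is the short side, supply: 12.

12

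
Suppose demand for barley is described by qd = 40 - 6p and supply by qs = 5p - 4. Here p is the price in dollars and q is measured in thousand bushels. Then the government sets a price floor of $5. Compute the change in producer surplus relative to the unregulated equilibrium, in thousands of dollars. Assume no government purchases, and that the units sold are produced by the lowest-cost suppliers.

Equilibrium: 40 - 6p = 5p - 4, so 44 = 11p and p* = 4, q* = 16.
Because the floor (5) lies above the market-clearing price, it is binding.
At p = 5: qd = 40 - 6·5 = 10 and qs = 5·5 - 4 = 21.
Producer surplus without the control is ½ · (4 - 0.8) · 16 = 25.6.
With the floor, 10 units are sold at 5. The supply price at q = 10 is 2.8, so PS = ½ · [(5 - 0.8) + (5 - 2.8)] · 10 = 32.
Change in producer surplus = 32 - 25.6 = 6.4.

6.4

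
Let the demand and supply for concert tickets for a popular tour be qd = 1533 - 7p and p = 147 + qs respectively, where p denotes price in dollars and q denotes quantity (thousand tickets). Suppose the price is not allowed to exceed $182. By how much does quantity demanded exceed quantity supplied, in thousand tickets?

224

Rearranging supply gives qs = p - 147. Setting quantity demanded equal to quantity supplied, 1533 - 7p = p - 147, gives p* = 210 and q* = 63.
Because the ceiling (182) lies below the market-clearing price, it is binding.
At p = 182: qd = 1533 - 7·182 = 259 and qs = 182 - 147 = 35.
Shortage = qd - qs = 259 - 35 = 224.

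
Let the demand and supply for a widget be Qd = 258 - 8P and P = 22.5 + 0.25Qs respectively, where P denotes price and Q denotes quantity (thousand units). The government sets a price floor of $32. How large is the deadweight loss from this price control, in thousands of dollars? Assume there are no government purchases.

Rearranging supply gives Qs = 4P - 90. Setting quantity demanded equal to quantity supplied, 258 - 8P = 4P - 90, gives P* = 29 and Q* = 26.
Since 32 > 29, the floor is binding.
At P = 32: Qd = 258 - 8·32 = 2 and Qs = 4·32 - 90 = 38.
Quantity traded falls to 2. At Q = 2 the demand price is (258 - 2)/8 = 32 and the supply price is (90 + 2)/4 = 23.
Deadweight loss = ½ · (32 - 23) · (26 - 2) = ½ · 9 · 24 = 108.

108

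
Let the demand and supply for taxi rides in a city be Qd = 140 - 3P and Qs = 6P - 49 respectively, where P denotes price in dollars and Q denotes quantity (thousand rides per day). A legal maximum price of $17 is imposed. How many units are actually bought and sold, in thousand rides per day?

Without the control the market clears where 140 - 3P = 6P - 49, i.e. P* = 21 and Q* = 77.
Because the ceiling (17) lies below the market-clearing price, it is binding.
At P = 17: Qd = 140 - 3·17 = 89 and Qs = 6·17 - 49 = 53.
The quantity actually transacted is the short side, supply: 53.

53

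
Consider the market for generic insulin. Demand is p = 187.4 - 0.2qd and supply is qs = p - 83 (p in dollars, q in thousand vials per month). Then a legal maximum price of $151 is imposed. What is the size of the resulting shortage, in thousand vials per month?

Rearranging demand gives qd = 937 - 5p. Equilibrium: 937 - 5p = p - 83, so 1020 = 6p and p* = 170, q* = 87.
Since 151 < 170, the ceiling is binding.
At p = 151: qd = 937 - 5·151 = 182 and qs = 151 - 83 = 68.
Shortage = qd - qs = 182 - 68 = 114.

114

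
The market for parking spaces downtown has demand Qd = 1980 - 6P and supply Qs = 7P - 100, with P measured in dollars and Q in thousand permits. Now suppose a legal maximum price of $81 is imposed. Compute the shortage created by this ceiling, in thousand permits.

In a free market, 1980 - 6P = 7P - 100 gives the equilibrium P* = 160, Q* = 1020.
The ceiling of 81 is below the equilibrium price 160, so it binds.
At P = 81: Qd = 1980 - 6·81 = 1494 and Qs = 7·81 - 100 = 467.
Shortage = Qd - Qs = 1494 - 467 = 1027.

1027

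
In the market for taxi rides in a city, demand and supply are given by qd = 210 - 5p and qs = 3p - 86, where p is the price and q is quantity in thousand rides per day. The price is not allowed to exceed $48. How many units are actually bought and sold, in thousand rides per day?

25

Without the control the market clears where 210 - 5p = 3p - 86, i.e. p* = 37 and q* = 25.
The ceiling of 48 is above the equilibrium price 37, so it is not binding; the market clears at p* = 37, q* = 25.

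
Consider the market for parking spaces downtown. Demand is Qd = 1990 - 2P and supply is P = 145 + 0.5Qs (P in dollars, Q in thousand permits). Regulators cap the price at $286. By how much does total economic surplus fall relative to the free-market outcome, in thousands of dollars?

161312

Rearranging supply gives Qs = 2P - 290. Without the control the market clears where 1990 - 2P = 2P - 290, i.e. P* = 570 and Q* = 850.
Since 286 < 570, the ceiling is binding.
At P = 286: Qd = 1990 - 2·286 = 1418 and Qs = 2·286 - 290 = 282.
Quantity traded falls to 282. At Q = 282 the demand price is (1990 - 282)/2 = 854 and the supply price is (290 + 282)/2 = 286.
Deadweight loss = ½ · (854 - 286) · (850 - 282) = ½ · 568 · 568 = 161312.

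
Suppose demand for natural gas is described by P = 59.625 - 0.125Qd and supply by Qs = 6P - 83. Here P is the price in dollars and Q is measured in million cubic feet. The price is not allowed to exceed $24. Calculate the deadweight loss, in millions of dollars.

1344

Rearranging demand gives Qd = 477 - 8P. Setting quantity demanded equal to quantity supplied, 477 - 8P = 6P - 83, gives P* = 40 and Q* = 157.
Since 24 < 40, the ceiling is binding.
At P = 24: Qd = 477 - 8·24 = 285 and Qs = 6·24 - 83 = 61.
Quantity traded falls to 61. At Q = 61 the demand price is (477 - 61)/8 = 52 and the supply price is (83 + 61)/6 = 24.
Deadweight loss = ½ · (52 - 24) · (157 - 61) = ½ · 28 · 96 = 1344.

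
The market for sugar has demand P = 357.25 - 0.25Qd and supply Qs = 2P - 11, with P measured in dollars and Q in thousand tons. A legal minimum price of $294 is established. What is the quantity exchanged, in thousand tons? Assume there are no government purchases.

Rearranging demand gives Qd = 1429 - 4P. Setting quantity demanded equal to quantity supplied, 1429 - 4P = 2P - 11, gives P* = 240 and Q* = 469.
Because the floor (294) lies above the market-clearing price, it is binding.
At P = 294: Qd = 1429 - 4·294 = 253 and Qs = 2·294 - 11 = 577.
The quantity actually transacted is the short side, demand: 253.

253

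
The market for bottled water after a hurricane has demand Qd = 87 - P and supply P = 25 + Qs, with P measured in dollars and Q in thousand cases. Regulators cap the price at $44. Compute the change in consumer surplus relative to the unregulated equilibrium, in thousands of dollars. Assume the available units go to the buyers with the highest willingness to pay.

156

Rearranging supply gives Qs = P - 25. In a free market, 87 - P = P - 25 gives the equilibrium P* = 56, Q* = 31.
The ceiling of 44 is below the equilibrium price 56, so it binds.
At P = 44: Qd = 87 - 44 = 43 and Qs = 44 - 25 = 19.
Consumer surplus without the control is ½ · (87 - 56) · 31 = 480.5.
With the ceiling, 19 units are sold at 44 (assume they go to the highest-value buyers). The demand price at Q = 19 is 68, so CS = ½ · [(87 - 44) + (68 - 44)] · 19 = 636.5.
Change in consumer surplus = 636.5 - 480.5 = 156.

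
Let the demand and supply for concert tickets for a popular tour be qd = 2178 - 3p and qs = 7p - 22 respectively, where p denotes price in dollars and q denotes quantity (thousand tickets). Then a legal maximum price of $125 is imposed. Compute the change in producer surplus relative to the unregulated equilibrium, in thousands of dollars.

Equilibrium: 2178 - 3p = 7p - 22, so 2200 = 10p and p* = 220, q* = 1518.
Since 125 < 220, the ceiling is binding.
At p = 125: qd = 2178 - 3·125 = 1803 and qs = 7·125 - 22 = 853.
Producer surplus without the control is ½ · (220 - 22/7) · 1518 = 1152162/7.
With the ceiling, producers sell 853 units at 125, so PS = ½ · (125 - 22/7) · 853 = 727609/14.
Change in producer surplus = 727609/14 - 1152162/7 = -112622.5.

-112622.5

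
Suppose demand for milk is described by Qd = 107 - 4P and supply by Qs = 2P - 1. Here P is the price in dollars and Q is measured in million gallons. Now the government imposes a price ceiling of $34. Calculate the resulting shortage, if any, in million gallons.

0

Equilibrium: 107 - 4P = 2P - 1, so 108 = 6P and P* = 18, Q* = 35.
The ceiling of 34 is above the equilibrium price 18, so it is not binding; the market clears at P* = 18, Q* = 35.
Since the control does not bind, there is no shortage.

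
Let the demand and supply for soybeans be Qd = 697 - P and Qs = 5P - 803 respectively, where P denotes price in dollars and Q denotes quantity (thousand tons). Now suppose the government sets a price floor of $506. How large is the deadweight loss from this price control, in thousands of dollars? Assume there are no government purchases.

39321.6

Setting quantity demanded equal to quantity supplied, 697 - P = 5P - 803, gives P* = 250 and Q* = 447.
Since 506 > 250, the floor is binding.
At P = 506: Qd = 697 - 506 = 191 and Qs = 5·506 - 803 = 1727.
Quantity traded falls to 191. At Q = 191 the demand price is 697 - 191 = 506 and the supply price is (803 + 191)/5 = 198.8.
Deadweight loss = ½ · (506 - 198.8) · (447 - 191) = ½ · 307.2 · 256 = 39321.6.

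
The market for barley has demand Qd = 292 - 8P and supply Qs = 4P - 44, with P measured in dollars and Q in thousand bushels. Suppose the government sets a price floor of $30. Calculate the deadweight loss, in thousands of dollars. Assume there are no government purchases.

48

Without the control the market clears where 292 - 8P = 4P - 44, i.e. P* = 28 and Q* = 68.
Because the floor (30) lies above the market-clearing price, it is binding.
At P = 30: Qd = 292 - 8·30 = 52 and Qs = 4·30 - 44 = 76.
Quantity traded falls to 52. At Q = 52 the demand price is (292 - 52)/8 = 30 and the supply price is (44 + 52)/4 = 24.
Deadweight loss = ½ · (30 - 24) · (68 - 52) = ½ · 6 · 16 = 48.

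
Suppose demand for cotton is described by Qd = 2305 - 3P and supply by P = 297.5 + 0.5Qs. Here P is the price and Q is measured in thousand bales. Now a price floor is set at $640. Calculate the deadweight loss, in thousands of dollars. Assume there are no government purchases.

13500

Rearranging supply gives Qs = 2P - 595. In a free market, 2305 - 3P = 2P - 595 gives the equilibrium P* = 580, Q* = 565.
The floor of 640 is above the equilibrium price 580, so it binds.
At P = 640: Qd = 2305 - 3·640 = 385 and Qs = 2·640 - 595 = 685.
Quantity traded falls to 385. At Q = 385 the demand price is (2305 - 385)/3 = 640 and the supply price is (595 + 385)/2 = 490.
Deadweight loss = ½ · (640 - 490) · (565 - 385) = ½ · 150 · 180 = 13500.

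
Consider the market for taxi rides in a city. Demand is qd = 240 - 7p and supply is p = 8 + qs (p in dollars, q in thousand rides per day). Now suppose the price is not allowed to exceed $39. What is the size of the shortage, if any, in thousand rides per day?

Rearranging supply gives qs = p - 8. Setting quantity demanded equal to quantity supplied, 240 - 7p = p - 8, gives p* = 31 and q* = 23.
Since 39 is above p* = 31, the ceiling does not bind and the free-market outcome prevails.
Since the control does not bind, there is no shortage.

0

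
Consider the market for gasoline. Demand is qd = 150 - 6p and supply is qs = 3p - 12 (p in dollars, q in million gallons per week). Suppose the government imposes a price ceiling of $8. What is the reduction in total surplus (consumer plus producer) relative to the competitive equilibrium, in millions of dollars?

225

Without the control the market clears where 150 - 6p = 3p - 12, i.e. p* = 18 and q* = 42.
The ceiling of 8 is below the equilibrium price 18, so it binds.
At p = 8: qd = 150 - 6·8 = 102 and qs = 3·8 - 12 = 12.
Quantity traded falls to 12. At q = 12 the demand price is (150 - 12)/6 = 23 and the supply price is (12 + 12)/3 = 8.
Deadweight loss = ½ · (23 - 8) · (42 - 12) = ½ · 15 · 30 = 225.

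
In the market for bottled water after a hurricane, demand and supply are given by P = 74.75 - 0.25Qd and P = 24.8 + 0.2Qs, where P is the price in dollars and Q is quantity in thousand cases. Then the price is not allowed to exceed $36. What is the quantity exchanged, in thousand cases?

Rearranging demand gives Qd = 299 - 4P; rearranging supply gives Qs = 5P - 124. Equilibrium: 299 - 4P = 5P - 124, so 423 = 9P and P* = 47, Q* = 111.
The ceiling of 36 is below the equilibrium price 47, so it binds.
At P = 36: Qd = 299 - 4·36 = 155 and Qs = 5·36 - 124 = 56.
The quantity actually transacted is the short side, supply: 56.

56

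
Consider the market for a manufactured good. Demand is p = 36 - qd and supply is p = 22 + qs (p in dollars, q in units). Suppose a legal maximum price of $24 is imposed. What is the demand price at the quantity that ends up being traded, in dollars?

34

Rearranging demand gives qd = 36 - p; rearranging supply gives qs = p - 22. In a free market, 36 - p = p - 22 gives the equilibrium p* = 29, q* = 7.
Because the ceiling (24) lies below the market-clearing price, it is binding.
At p = 24: qd = 36 - 24 = 12 and qs = 24 - 22 = 2.
Only 2 units reach the market. On the demand curve, the marginal buyer's willingness to pay at q = 2 is (36 - 2) = 34.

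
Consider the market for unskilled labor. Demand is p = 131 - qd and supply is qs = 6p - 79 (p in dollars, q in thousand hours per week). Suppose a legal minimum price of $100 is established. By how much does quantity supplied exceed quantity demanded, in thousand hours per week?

Rearranging demand gives qd = 131 - p. In a free market, 131 - p = 6p - 79 gives the equilibrium p* = 30, q* = 101.
Because the floor (100) lies above the market-clearing price, it is binding.
At p = 100: qd = 131 - 100 = 31 and qs = 6·100 - 79 = 521.
Surplus = qs - qd = 521 - 31 = 490.

490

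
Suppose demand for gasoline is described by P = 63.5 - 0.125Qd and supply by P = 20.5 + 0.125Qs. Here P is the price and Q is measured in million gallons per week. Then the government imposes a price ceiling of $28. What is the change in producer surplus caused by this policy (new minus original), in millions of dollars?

Rearranging demand gives Qd = 508 - 8P; rearranging supply gives Qs = 8P - 164. Without the control the market clears where 508 - 8P = 8P - 164, i.e. P* = 42 and Q* = 172.
Because the ceiling (28) lies below the market-clearing price, it is binding.
At P = 28: Qd = 508 - 8·28 = 284 and Qs = 8·28 - 164 = 60.
Producer surplus without the control is ½ · (42 - 20.5) · 172 = 1849.
With the ceiling, producers sell 60 units at 28, so PS = ½ · (28 - 20.5) · 60 = 225.
Change in producer surplus = 225 - 1849 = -1624.

-1624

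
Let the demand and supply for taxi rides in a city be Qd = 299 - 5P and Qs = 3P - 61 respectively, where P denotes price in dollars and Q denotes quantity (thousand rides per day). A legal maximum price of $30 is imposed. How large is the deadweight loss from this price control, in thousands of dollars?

In a free market, 299 - 5P = 3P - 61 gives the equilibrium P* = 45, Q* = 74.
Since 30 < 45, the ceiling is binding.
At P = 30: Qd = 299 - 5·30 = 149 and Qs = 3·30 - 61 = 29.
Quantity traded falls to 29. At Q = 29 the demand price is (299 - 29)/5 = 54 and the supply price is (61 + 29)/3 = 30.
Deadweight loss = ½ · (54 - 30) · (74 - 29) = ½ · 24 · 45 = 540.

540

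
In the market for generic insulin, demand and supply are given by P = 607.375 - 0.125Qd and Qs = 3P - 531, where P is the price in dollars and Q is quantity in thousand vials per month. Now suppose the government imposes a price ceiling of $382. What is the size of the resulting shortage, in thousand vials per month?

Rearranging demand gives Qd = 4859 - 8P. In a free market, 4859 - 8P = 3P - 531 gives the equilibrium P* = 490, Q* = 939.
The ceiling of 382 is below the equilibrium price 490, so it binds.
At P = 382: Qd = 4859 - 8·382 = 1803 and Qs = 3·382 - 531 = 615.
Shortage = Qd - Qs = 1803 - 615 = 1188.

1188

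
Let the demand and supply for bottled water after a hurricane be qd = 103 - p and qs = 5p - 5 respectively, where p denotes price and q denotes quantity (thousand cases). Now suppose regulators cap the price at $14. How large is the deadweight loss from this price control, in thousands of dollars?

Without the control the market clears where 103 - p = 5p - 5, i.e. p* = 18 and q* = 85.
The ceiling of 14 is below the equilibrium price 18, so it binds.
At p = 14: qd = 103 - 14 = 89 and qs = 5·14 - 5 = 65.
Quantity traded falls to 65. At q = 65 the demand price is 103 - 65 = 38 and the supply price is (5 + 65)/5 = 14.
Deadweight loss = ½ · (38 - 14) · (85 - 65) = ½ · 24 · 20 = 240.

240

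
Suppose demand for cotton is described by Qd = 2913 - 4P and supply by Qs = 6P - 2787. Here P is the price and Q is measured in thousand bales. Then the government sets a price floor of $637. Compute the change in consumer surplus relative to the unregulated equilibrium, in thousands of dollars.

-33433

In a free market, 2913 - 4P = 6P - 2787 gives the equilibrium P* = 570, Q* = 633.
Since 637 > 570, the floor is binding.
At P = 637: Qd = 2913 - 4·637 = 365 and Qs = 6·637 - 2787 = 1035.
Consumer surplus without the control is ½ · (728.25 - 570) · 633 = 50086.125.
With the floor, consumers buy 365 units at 637, so CS = ½ · (728.25 - 637) · 365 = 16653.125.
Change in consumer surplus = 16653.125 - 50086.125 = -33433.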